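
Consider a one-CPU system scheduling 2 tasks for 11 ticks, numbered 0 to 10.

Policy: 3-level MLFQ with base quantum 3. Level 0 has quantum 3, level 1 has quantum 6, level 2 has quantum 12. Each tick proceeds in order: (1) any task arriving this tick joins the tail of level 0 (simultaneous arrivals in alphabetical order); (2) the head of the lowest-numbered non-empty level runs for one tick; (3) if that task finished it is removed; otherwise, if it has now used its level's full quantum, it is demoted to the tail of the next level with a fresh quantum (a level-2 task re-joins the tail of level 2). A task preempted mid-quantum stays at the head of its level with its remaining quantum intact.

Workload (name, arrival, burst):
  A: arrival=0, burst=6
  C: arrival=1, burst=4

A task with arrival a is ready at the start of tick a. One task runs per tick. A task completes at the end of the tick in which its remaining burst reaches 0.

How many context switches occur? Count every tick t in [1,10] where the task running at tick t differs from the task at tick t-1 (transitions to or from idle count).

context switches = 4

t=0: L0/L1/L2 = A/-/- → run A
t=1: L0/L1/L2 = AC/-/- → run A
t=2: L0/L1/L2 = AC/-/- → run A
t=3: L0/L1/L2 = C/A/- → run C
t=4: L0/L1/L2 = C/A/- → run C
t=5: L0/L1/L2 = C/A/- → run C
t=6: L0/L1/L2 = -/AC/- → run A
t=7: L0/L1/L2 = -/AC/- → run A
t=8: L0/L1/L2 = -/AC/- → run A
t=9: L0/L1/L2 = -/C/- → run C
t=10: (idle)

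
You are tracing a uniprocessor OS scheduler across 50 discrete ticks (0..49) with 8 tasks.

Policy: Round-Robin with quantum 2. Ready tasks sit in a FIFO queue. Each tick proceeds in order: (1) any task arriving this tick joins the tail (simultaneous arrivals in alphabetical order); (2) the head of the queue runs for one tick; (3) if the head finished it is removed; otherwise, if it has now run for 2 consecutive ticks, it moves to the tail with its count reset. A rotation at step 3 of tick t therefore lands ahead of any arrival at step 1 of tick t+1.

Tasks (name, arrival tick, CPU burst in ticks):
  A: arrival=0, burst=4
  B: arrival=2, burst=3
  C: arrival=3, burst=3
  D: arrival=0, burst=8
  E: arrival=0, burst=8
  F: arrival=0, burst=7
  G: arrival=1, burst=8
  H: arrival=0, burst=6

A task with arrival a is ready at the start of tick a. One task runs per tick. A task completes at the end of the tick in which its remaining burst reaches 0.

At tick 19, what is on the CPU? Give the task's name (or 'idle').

running at tick 19 = D

t=0: queue=[A,D,E,F,H] q_used=0 → run A
t=1: queue=[A,D,E,F,H,G] q_used=1 → run A
t=2: queue=[D,E,F,H,G,A,B] q_used=0 → run D
t=3: queue=[D,E,F,H,G,A,B,C] q_used=1 → run D
t=4: queue=[E,F,H,G,A,B,C,D] q_used=0 → run E
t=5: queue=[E,F,H,G,A,B,C,D] q_used=1 → run E
t=6: queue=[F,H,G,A,B,C,D,E] q_used=0 → run F
t=7: queue=[F,H,G,A,B,C,D,E] q_used=1 → run F
t=8: queue=[H,G,A,B,C,D,E,F] q_used=0 → run H
t=9: queue=[H,G,A,B,C,D,E,F] q_used=1 → run H
t=10: queue=[G,A,B,C,D,E,F,H] q_used=0 → run G
t=11: queue=[G,A,B,C,D,E,F,H] q_used=1 → run G
t=12: queue=[A,B,C,D,E,F,H,G] q_used=0 → run A
t=13: queue=[A,B,C,D,E,F,H,G] q_used=1 → run A
t=14: queue=[B,C,D,E,F,H,G] q_used=0 → run B
t=15: queue=[B,C,D,E,F,H,G] q_used=1 → run B
t=16: queue=[C,D,E,F,H,G,B] q_used=0 → run C
t=17: queue=[C,D,E,F,H,G,B] q_used=1 → run C
t=18: queue=[D,E,F,H,G,B,C] q_used=0 → run D
t=19: queue=[D,E,F,H,G,B,C] q_used=1 → run D
t=20: queue=[E,F,H,G,B,C,D] q_used=0 → run E
t=21: queue=[E,F,H,G,B,C,D] q_used=1 → run E
t=22: queue=[F,H,G,B,C,D,E] q_used=0 → run F
t=23: queue=[F,H,G,B,C,D,E] q_used=1 → run F
t=24: queue=[H,G,B,C,D,E,F] q_used=0 → run H
t=25: queue=[H,G,B,C,D,E,F] q_used=1 → run H
t=26: queue=[G,B,C,D,E,F,H] q_used=0 → run G
t=27: queue=[G,B,C,D,E,F,H] q_used=1 → run G
t=28: queue=[B,C,D,E,F,H,G] q_used=0 → run B
t=29: queue=[C,D,E,F,H,G] q_used=0 → run C
t=30: queue=[D,E,F,H,G] q_used=0 → run D
t=31: queue=[D,E,F,H,G] q_used=1 → run D
t=32: queue=[E,F,H,G,D] q_used=0 → run E
t=33: queue=[E,F,H,G,D] q_used=1 → run E
t=34: queue=[F,H,G,D,E] q_used=0 → run F
t=35: queue=[F,H,G,D,E] q_used=1 → run F
t=36: queue=[H,G,D,E,F] q_used=0 → run H
t=37: queue=[H,G,D,E,F] q_used=1 → run H
t=38: queue=[G,D,E,F] q_used=0 → run G
t=39: queue=[G,D,E,F] q_used=1 → run G
t=40: queue=[D,E,F,G] q_used=0 → run D
t=41: queue=[D,E,F,G] q_used=1 → run D
t=42: queue=[E,F,G] q_used=0 → run E
t=43: queue=[E,F,G] q_used=1 → run E
t=44: queue=[F,G] q_used=0 → run F
t=45: queue=[G] q_used=0 → run G
t=46: queue=[G] q_used=1 → run G
t=47: (idle)
t=48: (idle)
t=49: (idle)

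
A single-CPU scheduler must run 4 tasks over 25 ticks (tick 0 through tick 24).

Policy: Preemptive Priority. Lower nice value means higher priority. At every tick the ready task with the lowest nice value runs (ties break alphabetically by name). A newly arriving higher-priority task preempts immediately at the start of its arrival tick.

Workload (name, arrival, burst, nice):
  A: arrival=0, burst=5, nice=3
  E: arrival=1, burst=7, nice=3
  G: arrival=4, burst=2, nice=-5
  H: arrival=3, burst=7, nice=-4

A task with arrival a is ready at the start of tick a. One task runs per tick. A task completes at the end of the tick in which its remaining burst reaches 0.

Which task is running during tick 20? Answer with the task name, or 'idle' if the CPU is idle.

t=0: ready={A} → run A
t=1: ready={A,E} → run A
t=2: ready={A,E} → run A
t=3: ready={A,E,H} → run H
t=4: ready={A,E,G,H} → run G
t=5: ready={A,E,G,H} → run G
t=6: ready={A,E,H} → run H
t=7: ready={A,E,H} → run H
t=8: ready={A,E,H} → run H
t=9: ready={A,E,H} → run H
t=10: ready={A,E,H} → run H
t=11: ready={A,E,H} → run H
t=12: ready={A,E} → run A
t=13: ready={A,E} → run A
t=14: ready={E} → run E
t=15: ready={E} → run E
t=16: ready={E} → run E
t=17: ready={E} → run E
t=18: ready={E} → run E
t=19: ready={E} → run E
t=20: ready={E} → run E
t=21: (idle)
t=22: (idle)
t=23: (idle)
t=24: (idle)

running at tick 20 = E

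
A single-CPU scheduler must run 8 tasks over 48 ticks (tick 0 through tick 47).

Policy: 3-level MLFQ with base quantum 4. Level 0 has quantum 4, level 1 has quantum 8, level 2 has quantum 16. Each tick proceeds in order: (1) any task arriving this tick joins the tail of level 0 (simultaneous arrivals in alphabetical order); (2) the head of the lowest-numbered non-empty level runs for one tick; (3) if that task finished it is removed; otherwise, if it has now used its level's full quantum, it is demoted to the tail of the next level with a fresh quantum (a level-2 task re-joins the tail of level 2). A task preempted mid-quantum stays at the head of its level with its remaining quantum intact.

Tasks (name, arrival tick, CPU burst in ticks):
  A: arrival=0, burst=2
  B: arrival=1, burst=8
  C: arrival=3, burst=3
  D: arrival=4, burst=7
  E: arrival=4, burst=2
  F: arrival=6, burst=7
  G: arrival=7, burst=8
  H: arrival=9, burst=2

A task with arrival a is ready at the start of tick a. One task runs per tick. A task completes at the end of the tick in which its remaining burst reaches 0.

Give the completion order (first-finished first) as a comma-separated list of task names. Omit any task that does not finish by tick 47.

t=0: L0/L1/L2 = A/-/- → run A
t=1: L0/L1/L2 = AB/-/- → run A
t=2: L0/L1/L2 = B/-/- → run B
t=3: L0/L1/L2 = BC/-/- → run B
t=4: L0/L1/L2 = BCDE/-/- → run B
t=5: L0/L1/L2 = BCDE/-/- → run B
t=6: L0/L1/L2 = CDEF/B/- → run C
t=7: L0/L1/L2 = CDEFG/B/- → run C
t=8: L0/L1/L2 = CDEFG/B/- → run C
t=9: L0/L1/L2 = DEFGH/B/- → run D
t=10: L0/L1/L2 = DEFGH/B/- → run D
t=11: L0/L1/L2 = DEFGH/B/- → run D
t=12: L0/L1/L2 = DEFGH/B/- → run D
t=13: L0/L1/L2 = EFGH/BD/- → run E
t=14: L0/L1/L2 = EFGH/BD/- → run E
t=15: L0/L1/L2 = FGH/BD/- → run F
t=16: L0/L1/L2 = FGH/BD/- → run F
t=17: L0/L1/L2 = FGH/BD/- → run F
t=18: L0/L1/L2 = FGH/BD/- → run F
t=19: L0/L1/L2 = GH/BDF/- → run G
t=20: L0/L1/L2 = GH/BDF/- → run G
t=21: L0/L1/L2 = GH/BDF/- → run G
t=22: L0/L1/L2 = GH/BDF/- → run G
t=23: L0/L1/L2 = H/BDFG/- → run H
t=24: L0/L1/L2 = H/BDFG/- → run H
t=25: L0/L1/L2 = -/BDFG/- → run B
t=26: L0/L1/L2 = -/BDFG/- → run B
t=27: L0/L1/L2 = -/BDFG/- → run B
t=28: L0/L1/L2 = -/BDFG/- → run B
t=29: L0/L1/L2 = -/DFG/- → run D
t=30: L0/L1/L2 = -/DFG/- → run D
t=31: L0/L1/L2 = -/DFG/- → run D
t=32: L0/L1/L2 = -/FG/- → run F
t=33: L0/L1/L2 = -/FG/- → run F
t=34: L0/L1/L2 = -/FG/- → run F
t=35: L0/L1/L2 = -/G/- → run G
t=36: L0/L1/L2 = -/G/- → run G
t=37: L0/L1/L2 = -/G/- → run G
t=38: L0/L1/L2 = -/G/- → run G
t=39: (idle)
t=40: (idle)
t=41: (idle)
t=42: (idle)
t=43: (idle)
t=44: (idle)
t=45: (idle)
t=46: (idle)
t=47: (idle)

completion order = A, C, E, H, B, D, F, G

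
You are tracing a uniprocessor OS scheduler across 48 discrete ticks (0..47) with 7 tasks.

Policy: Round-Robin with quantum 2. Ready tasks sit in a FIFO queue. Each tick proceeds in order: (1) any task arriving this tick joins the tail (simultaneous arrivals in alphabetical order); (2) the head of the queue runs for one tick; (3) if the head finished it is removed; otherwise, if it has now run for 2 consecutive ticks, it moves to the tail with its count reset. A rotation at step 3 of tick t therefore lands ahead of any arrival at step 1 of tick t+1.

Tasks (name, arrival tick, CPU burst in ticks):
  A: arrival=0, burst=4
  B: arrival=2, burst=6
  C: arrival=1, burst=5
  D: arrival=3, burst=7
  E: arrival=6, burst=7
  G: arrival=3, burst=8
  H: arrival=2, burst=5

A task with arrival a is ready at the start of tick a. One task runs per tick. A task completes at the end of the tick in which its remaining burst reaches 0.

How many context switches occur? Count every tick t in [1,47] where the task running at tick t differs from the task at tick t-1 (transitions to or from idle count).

t=0: queue=[A] q_used=0 → run A
t=1: queue=[A,C] q_used=1 → run A
t=2: queue=[C,A,B,H] q_used=0 → run C
t=3: queue=[C,A,B,H,D,G] q_used=1 → run C
t=4: queue=[A,B,H,D,G,C] q_used=0 → run A
t=5: queue=[A,B,H,D,G,C] q_used=1 → run A
t=6: queue=[B,H,D,G,C,E] q_used=0 → run B
t=7: queue=[B,H,D,G,C,E] q_used=1 → run B
t=8: queue=[H,D,G,C,E,B] q_used=0 → run H
t=9: queue=[H,D,G,C,E,B] q_used=1 → run H
t=10: queue=[D,G,C,E,B,H] q_used=0 → run D
t=11: queue=[D,G,C,E,B,H] q_used=1 → run D
t=12: queue=[G,C,E,B,H,D] q_used=0 → run G
t=13: queue=[G,C,E,B,H,D] q_used=1 → run G
t=14: queue=[C,E,B,H,D,G] q_used=0 → run C
t=15: queue=[C,E,B,H,D,G] q_used=1 → run C
t=16: queue=[E,B,H,D,G,C] q_used=0 → run E
t=17: queue=[E,B,H,D,G,C] q_used=1 → run E
t=18: queue=[B,H,D,G,C,E] q_used=0 → run B
t=19: queue=[B,H,D,G,C,E] q_used=1 → run B
t=20: queue=[H,D,G,C,E,B] q_used=0 → run H
t=21: queue=[H,D,G,C,E,B] q_used=1 → run H
t=22: queue=[D,G,C,E,B,H] q_used=0 → run D
t=23: queue=[D,G,C,E,B,H] q_used=1 → run D
t=24: queue=[G,C,E,B,H,D] q_used=0 → run G
t=25: queue=[G,C,E,B,H,D] q_used=1 → run G
t=26: queue=[C,E,B,H,D,G] q_used=0 → run C
t=27: queue=[E,B,H,D,G] q_used=0 → run E
t=28: queue=[E,B,H,D,G] q_used=1 → run E
t=29: queue=[B,H,D,G,E] q_used=0 → run B
t=30: queue=[B,H,D,G,E] q_used=1 → run B
t=31: queue=[H,D,G,E] q_used=0 → run H
t=32: queue=[D,G,E] q_used=0 → run D
t=33: queue=[D,G,E] q_used=1 → run D
t=34: queue=[G,E,D] q_used=0 → run G
t=35: queue=[G,E,D] q_used=1 → run G
t=36: queue=[E,D,G] q_used=0 → run E
t=37: queue=[E,D,G] q_used=1 → run E
t=38: queue=[D,G,E] q_used=0 → run D
t=39: queue=[G,E] q_used=0 → run G
t=40: queue=[G,E] q_used=1 → run G
t=41: queue=[E] q_used=0 → run E
t=42: (idle)
t=43: (idle)
t=44: (idle)
t=45: (idle)
t=46: (idle)
t=47: (idle)

context switches = 23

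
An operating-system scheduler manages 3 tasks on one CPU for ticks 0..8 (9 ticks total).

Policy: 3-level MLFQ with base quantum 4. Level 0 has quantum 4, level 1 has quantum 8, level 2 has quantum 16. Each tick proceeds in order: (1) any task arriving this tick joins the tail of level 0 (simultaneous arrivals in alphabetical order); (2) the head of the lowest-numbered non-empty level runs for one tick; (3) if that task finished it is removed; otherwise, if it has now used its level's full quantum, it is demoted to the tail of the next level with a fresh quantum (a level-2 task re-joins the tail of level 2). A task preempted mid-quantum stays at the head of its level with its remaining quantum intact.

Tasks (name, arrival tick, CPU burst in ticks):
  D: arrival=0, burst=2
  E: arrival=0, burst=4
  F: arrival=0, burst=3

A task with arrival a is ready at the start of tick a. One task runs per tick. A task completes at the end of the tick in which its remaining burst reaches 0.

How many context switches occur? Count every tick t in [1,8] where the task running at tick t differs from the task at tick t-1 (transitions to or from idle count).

context switches = 2

t=0: L0/L1/L2 = DEF/-/- → run D
t=1: L0/L1/L2 = DEF/-/- → run D
t=2: L0/L1/L2 = EF/-/- → run E
t=3: L0/L1/L2 = EF/-/- → run E
t=4: L0/L1/L2 = EF/-/- → run E
t=5: L0/L1/L2 = EF/-/- → run E
t=6: L0/L1/L2 = F/-/- → run F
t=7: L0/L1/L2 = F/-/- → run F
t=8: L0/L1/L2 = F/-/- → run F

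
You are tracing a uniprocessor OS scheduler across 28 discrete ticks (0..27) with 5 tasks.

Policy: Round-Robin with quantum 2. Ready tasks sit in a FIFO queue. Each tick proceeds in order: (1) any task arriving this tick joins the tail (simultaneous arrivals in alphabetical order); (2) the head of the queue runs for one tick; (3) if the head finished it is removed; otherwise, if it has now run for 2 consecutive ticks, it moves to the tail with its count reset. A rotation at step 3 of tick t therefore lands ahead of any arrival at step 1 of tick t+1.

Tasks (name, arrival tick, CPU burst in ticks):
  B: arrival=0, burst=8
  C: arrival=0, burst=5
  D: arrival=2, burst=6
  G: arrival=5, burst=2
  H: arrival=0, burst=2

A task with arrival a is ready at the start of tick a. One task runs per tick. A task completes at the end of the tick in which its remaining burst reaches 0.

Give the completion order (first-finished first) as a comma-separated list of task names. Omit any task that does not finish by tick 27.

completion order = H, G, C, B, D

t=0: queue=[B,C,H] q_used=0 → run B
t=1: queue=[B,C,H] q_used=1 → run B
t=2: queue=[C,H,B,D] q_used=0 → run C
t=3: queue=[C,H,B,D] q_used=1 → run C
t=4: queue=[H,B,D,C] q_used=0 → run H
t=5: queue=[H,B,D,C,G] q_used=1 → run H
t=6: queue=[B,D,C,G] q_used=0 → run B
t=7: queue=[B,D,C,G] q_used=1 → run B
t=8: queue=[D,C,G,B] q_used=0 → run D
t=9: queue=[D,C,G,B] q_used=1 → run D
t=10: queue=[C,G,B,D] q_used=0 → run C
t=11: queue=[C,G,B,D] q_used=1 → run C
t=12: queue=[G,B,D,C] q_used=0 → run G
t=13: queue=[G,B,D,C] q_used=1 → run G
t=14: queue=[B,D,C] q_used=0 → run B
t=15: queue=[B,D,C] q_used=1 → run B
t=16: queue=[D,C,B] q_used=0 → run D
t=17: queue=[D,C,B] q_used=1 → run D
t=18: queue=[C,B,D] q_used=0 → run C
t=19: queue=[B,D] q_used=0 → run B
t=20: queue=[B,D] q_used=1 → run B
t=21: queue=[D] q_used=0 → run D
t=22: queue=[D] q_used=1 → run D
t=23: (idle)
t=24: (idle)
t=25: (idle)
t=26: (idle)
t=27: (idle)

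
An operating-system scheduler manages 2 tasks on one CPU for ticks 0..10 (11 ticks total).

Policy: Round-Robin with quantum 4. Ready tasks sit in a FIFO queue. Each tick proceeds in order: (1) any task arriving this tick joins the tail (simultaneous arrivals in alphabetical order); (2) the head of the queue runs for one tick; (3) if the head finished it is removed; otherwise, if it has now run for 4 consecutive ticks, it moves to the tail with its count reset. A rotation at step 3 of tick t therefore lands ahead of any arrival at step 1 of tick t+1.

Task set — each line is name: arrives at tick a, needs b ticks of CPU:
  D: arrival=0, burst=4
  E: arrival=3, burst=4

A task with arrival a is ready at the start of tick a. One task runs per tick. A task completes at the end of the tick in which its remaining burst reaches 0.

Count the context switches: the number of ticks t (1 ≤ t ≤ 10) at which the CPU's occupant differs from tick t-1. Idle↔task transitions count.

t=0: queue=[D] q_used=0 → run D
t=1: queue=[D] q_used=1 → run D
t=2: queue=[D] q_used=2 → run D
t=3: queue=[D,E] q_used=3 → run D
t=4: queue=[E] q_used=0 → run E
t=5: queue=[E] q_used=1 → run E
t=6: queue=[E] q_used=2 → run E
t=7: queue=[E] q_used=3 → run E
t=8: (idle)
t=9: (idle)
t=10: (idle)

context switches = 2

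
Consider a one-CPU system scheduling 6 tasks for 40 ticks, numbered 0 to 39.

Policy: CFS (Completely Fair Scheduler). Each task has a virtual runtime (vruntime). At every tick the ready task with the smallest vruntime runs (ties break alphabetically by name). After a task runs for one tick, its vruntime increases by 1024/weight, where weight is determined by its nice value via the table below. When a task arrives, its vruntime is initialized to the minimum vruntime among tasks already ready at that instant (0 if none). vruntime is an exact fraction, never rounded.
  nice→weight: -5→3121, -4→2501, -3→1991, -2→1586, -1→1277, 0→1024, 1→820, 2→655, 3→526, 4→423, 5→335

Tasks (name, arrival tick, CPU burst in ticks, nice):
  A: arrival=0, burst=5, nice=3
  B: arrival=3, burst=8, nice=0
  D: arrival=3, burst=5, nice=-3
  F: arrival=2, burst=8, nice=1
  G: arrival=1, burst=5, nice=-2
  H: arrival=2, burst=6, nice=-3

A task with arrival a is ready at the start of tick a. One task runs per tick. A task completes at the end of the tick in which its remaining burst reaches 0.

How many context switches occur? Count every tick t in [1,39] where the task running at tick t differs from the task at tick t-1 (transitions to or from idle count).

t=0: vr[A=0] → run A
t=1: vr[A=512/263 G=512/263] → run A
t=2: vr[A=1024/263 F=512/263 G=512/263 H=512/263] → run F
t=3: vr[A=1024/263 B=512/263 D=512/263 F=172288/53915 G=512/263 H=512/263] → run B
t=4: vr[A=1024/263 B=775/263 D=512/263 F=172288/53915 G=512/263 H=512/263] → run D
t=5: vr[A=1024/263 B=775/263 D=1288704/523633 F=172288/53915 G=512/263 H=512/263] → run G
t=6: vr[A=1024/263 B=775/263 D=1288704/523633 F=172288/53915 G=540672/208559 H=512/263] → run H
t=7: vr[A=1024/263 B=775/263 D=1288704/523633 F=172288/53915 G=540672/208559 H=1288704/523633] → run D
t=8: vr[A=1024/263 B=775/263 D=1558016/523633 F=172288/53915 G=540672/208559 H=1288704/523633] → run H
t=9: vr[A=1024/263 B=775/263 D=1558016/523633 F=172288/53915 G=540672/208559 H=1558016/523633] → run G
t=10: vr[A=1024/263 B=775/263 D=1558016/523633 F=172288/53915 G=675328/208559 H=1558016/523633] → run B
t=11: vr[A=1024/263 B=1038/263 D=1558016/523633 F=172288/53915 G=675328/208559 H=1558016/523633] → run D
t=12: vr[A=1024/263 B=1038/263 D=1827328/523633 F=172288/53915 G=675328/208559 H=1558016/523633] → run H
t=13: vr[A=1024/263 B=1038/263 D=1827328/523633 F=172288/53915 G=675328/208559 H=1827328/523633] → run F
t=14: vr[A=1024/263 B=1038/263 D=1827328/523633 F=239616/53915 G=675328/208559 H=1827328/523633] → run G
t=15: vr[A=1024/263 B=1038/263 D=1827328/523633 F=239616/53915 G=809984/208559 H=1827328/523633] → run D
t=16: vr[A=1024/263 B=1038/263 D=2096640/523633 F=239616/53915 G=809984/208559 H=1827328/523633] → run H
t=17: vr[A=1024/263 B=1038/263 D=2096640/523633 F=239616/53915 G=809984/208559 H=2096640/523633] → run G
t=18: vr[A=1024/263 B=1038/263 D=2096640/523633 F=239616/53915 G=944640/208559 H=2096640/523633] → run A
t=19: vr[A=1536/263 B=1038/263 D=2096640/523633 F=239616/53915 G=944640/208559 H=2096640/523633] → run B
t=20: vr[A=1536/263 B=1301/263 D=2096640/523633 F=239616/53915 G=944640/208559 H=2096640/523633] → run D
t=21: vr[A=1536/263 B=1301/263 F=239616/53915 G=944640/208559 H=2096640/523633] → run H
t=22: vr[A=1536/263 B=1301/263 F=239616/53915 G=944640/208559 H=2365952/523633] → run F
t=23: vr[A=1536/263 B=1301/263 F=306944/53915 G=944640/208559 H=2365952/523633] → run H
t=24: vr[A=1536/263 B=1301/263 F=306944/53915 G=944640/208559] → run G
t=25: vr[A=1536/263 B=1301/263 F=306944/53915] → run B
t=26: vr[A=1536/263 B=1564/263 F=306944/53915] → run F
t=27: vr[A=1536/263 B=1564/263 F=374272/53915] → run A
t=28: vr[A=2048/263 B=1564/263 F=374272/53915] → run B
t=29: vr[A=2048/263 B=1827/263 F=374272/53915] → run F
t=30: vr[A=2048/263 B=1827/263 F=88320/10783] → run B
t=31: vr[A=2048/263 B=2090/263 F=88320/10783] → run A
t=32: vr[B=2090/263 F=88320/10783] → run B
t=33: vr[B=2353/263 F=88320/10783] → run F
t=34: vr[B=2353/263 F=508928/53915] → run B
t=35: vr[F=508928/53915] → run F
t=36: vr[F=576256/53915] → run F
t=37: (idle)
t=38: (idle)
t=39: (idle)

context switches = 35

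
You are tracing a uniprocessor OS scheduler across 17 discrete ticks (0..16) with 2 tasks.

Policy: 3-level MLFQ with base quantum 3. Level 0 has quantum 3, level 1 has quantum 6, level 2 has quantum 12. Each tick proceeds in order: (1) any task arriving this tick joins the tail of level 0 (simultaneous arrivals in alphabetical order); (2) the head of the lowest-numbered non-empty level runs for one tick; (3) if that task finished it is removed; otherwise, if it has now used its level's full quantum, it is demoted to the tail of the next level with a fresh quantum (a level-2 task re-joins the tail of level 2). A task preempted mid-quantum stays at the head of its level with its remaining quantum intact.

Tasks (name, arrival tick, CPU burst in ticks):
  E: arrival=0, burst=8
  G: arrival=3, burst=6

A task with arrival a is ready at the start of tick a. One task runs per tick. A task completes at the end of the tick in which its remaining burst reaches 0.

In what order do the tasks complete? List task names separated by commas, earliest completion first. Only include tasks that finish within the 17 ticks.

completion order = E, G

t=0: L0/L1/L2 = E/-/- → run E
t=1: L0/L1/L2 = E/-/- → run E
t=2: L0/L1/L2 = E/-/- → run E
t=3: L0/L1/L2 = G/E/- → run G
t=4: L0/L1/L2 = G/E/- → run G
t=5: L0/L1/L2 = G/E/- → run G
t=6: L0/L1/L2 = -/EG/- → run E
t=7: L0/L1/L2 = -/EG/- → run E
t=8: L0/L1/L2 = -/EG/- → run E
t=9: L0/L1/L2 = -/EG/- → run E
t=10: L0/L1/L2 = -/EG/- → run E
t=11: L0/L1/L2 = -/G/- → run G
t=12: L0/L1/L2 = -/G/- → run G
t=13: L0/L1/L2 = -/G/- → run G
t=14: (idle)
t=15: (idle)
t=16: (idle)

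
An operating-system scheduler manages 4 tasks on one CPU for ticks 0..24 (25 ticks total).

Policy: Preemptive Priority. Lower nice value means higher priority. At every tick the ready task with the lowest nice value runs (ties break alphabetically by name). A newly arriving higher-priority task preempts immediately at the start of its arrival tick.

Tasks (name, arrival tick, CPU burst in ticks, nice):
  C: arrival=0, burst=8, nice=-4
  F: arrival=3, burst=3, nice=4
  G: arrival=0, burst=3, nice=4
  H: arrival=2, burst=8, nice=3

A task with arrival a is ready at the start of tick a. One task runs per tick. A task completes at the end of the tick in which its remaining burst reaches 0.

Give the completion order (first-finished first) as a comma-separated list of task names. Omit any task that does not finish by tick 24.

t=0: ready={C,G} → run C
t=1: ready={C,G} → run C
t=2: ready={C,G,H} → run C
t=3: ready={C,F,G,H} → run C
t=4: ready={C,F,G,H} → run C
t=5: ready={C,F,G,H} → run C
t=6: ready={C,F,G,H} → run C
t=7: ready={C,F,G,H} → run C
t=8: ready={F,G,H} → run H
t=9: ready={F,G,H} → run H
t=10: ready={F,G,H} → run H
t=11: ready={F,G,H} → run H
t=12: ready={F,G,H} → run H
t=13: ready={F,G,H} → run H
t=14: ready={F,G,H} → run H
t=15: ready={F,G,H} → run H
t=16: ready={F,G} → run F
t=17: ready={F,G} → run F
t=18: ready={F,G} → run F
t=19: ready={G} → run G
t=20: ready={G} → run G
t=21: ready={G} → run G
t=22: (idle)
t=23: (idle)
t=24: (idle)

completion order = C, H, F, G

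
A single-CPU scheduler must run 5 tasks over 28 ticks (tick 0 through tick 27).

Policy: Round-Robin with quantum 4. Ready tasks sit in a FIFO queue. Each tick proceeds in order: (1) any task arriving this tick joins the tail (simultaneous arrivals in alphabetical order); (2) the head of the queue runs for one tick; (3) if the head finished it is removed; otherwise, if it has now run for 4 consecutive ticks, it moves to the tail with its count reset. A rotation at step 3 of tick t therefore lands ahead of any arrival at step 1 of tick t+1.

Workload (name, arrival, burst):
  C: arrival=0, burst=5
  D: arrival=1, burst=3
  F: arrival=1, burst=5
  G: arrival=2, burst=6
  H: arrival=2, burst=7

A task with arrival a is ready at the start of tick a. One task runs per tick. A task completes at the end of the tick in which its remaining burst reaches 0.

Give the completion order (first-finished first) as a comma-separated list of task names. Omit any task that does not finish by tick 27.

t=0: queue=[C] q_used=0 → run C
t=1: queue=[C,D,F] q_used=1 → run C
t=2: queue=[C,D,F,G,H] q_used=2 → run C
t=3: queue=[C,D,F,G,H] q_used=3 → run C
t=4: queue=[D,F,G,H,C] q_used=0 → run D
t=5: queue=[D,F,G,H,C] q_used=1 → run D
t=6: queue=[D,F,G,H,C] q_used=2 → run D
t=7: queue=[F,G,H,C] q_used=0 → run F
t=8: queue=[F,G,H,C] q_used=1 → run F
t=9: queue=[F,G,H,C] q_used=2 → run F
t=10: queue=[F,G,H,C] q_used=3 → run F
t=11: queue=[G,H,C,F] q_used=0 → run G
t=12: queue=[G,H,C,F] q_used=1 → run G
t=13: queue=[G,H,C,F] q_used=2 → run G
t=14: queue=[G,H,C,F] q_used=3 → run G
t=15: queue=[H,C,F,G] q_used=0 → run H
t=16: queue=[H,C,F,G] q_used=1 → run H
t=17: queue=[H,C,F,G] q_used=2 → run H
t=18: queue=[H,C,F,G] q_used=3 → run H
t=19: queue=[C,F,G,H] q_used=0 → run C
t=20: queue=[F,G,H] q_used=0 → run F
t=21: queue=[G,H] q_used=0 → run G
t=22: queue=[G,H] q_used=1 → run G
t=23: queue=[H] q_used=0 → run H
t=24: queue=[H] q_used=1 → run H
t=25: queue=[H] q_used=2 → run H
t=26: (idle)
t=27: (idle)

completion order = D, C, F, G, H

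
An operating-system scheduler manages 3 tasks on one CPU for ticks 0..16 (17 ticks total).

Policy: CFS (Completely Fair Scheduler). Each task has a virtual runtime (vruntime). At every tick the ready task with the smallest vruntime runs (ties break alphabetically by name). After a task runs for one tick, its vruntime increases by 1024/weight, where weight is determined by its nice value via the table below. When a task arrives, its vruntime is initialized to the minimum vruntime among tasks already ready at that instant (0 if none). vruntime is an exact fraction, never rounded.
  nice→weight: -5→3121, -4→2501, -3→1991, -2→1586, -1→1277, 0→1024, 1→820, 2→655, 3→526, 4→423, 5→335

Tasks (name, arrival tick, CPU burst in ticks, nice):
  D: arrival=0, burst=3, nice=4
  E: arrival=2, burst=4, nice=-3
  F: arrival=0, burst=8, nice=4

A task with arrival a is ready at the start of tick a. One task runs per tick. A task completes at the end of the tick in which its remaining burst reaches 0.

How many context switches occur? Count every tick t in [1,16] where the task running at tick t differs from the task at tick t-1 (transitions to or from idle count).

context switches = 8

t=0: vr[D=0 F=0] → run D
t=1: vr[D=1024/423 F=0] → run F
t=2: vr[D=1024/423 E=1024/423 F=1024/423] → run D
t=3: vr[D=2048/423 E=1024/423 F=1024/423] → run E
t=4: vr[D=2048/423 E=2471936/842193 F=1024/423] → run F
t=5: vr[D=2048/423 E=2471936/842193 F=2048/423] → run E
t=6: vr[D=2048/423 E=2905088/842193 F=2048/423] → run E
t=7: vr[D=2048/423 E=3338240/842193 F=2048/423] → run E
t=8: vr[D=2048/423 F=2048/423] → run D
t=9: vr[F=2048/423] → run F
t=10: vr[F=1024/141] → run F
t=11: vr[F=4096/423] → run F
t=12: vr[F=5120/423] → run F
t=13: vr[F=2048/141] → run F
t=14: vr[F=7168/423] → run F
t=15: (idle)
t=16: (idle)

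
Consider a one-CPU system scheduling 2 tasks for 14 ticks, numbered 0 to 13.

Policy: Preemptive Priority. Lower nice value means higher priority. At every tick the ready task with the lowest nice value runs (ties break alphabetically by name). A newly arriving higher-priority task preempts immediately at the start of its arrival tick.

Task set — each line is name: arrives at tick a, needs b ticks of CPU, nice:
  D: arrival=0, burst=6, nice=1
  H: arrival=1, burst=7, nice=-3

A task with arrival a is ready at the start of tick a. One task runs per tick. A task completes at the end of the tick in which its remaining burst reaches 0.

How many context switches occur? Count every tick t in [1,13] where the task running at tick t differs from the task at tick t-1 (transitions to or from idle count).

t=0: ready={D} → run D
t=1: ready={D,H} → run H
t=2: ready={D,H} → run H
t=3: ready={D,H} → run H
t=4: ready={D,H} → run H
t=5: ready={D,H} → run H
t=6: ready={D,H} → run H
t=7: ready={D,H} → run H
t=8: ready={D} → run D
t=9: ready={D} → run D
t=10: ready={D} → run D
t=11: ready={D} → run D
t=12: ready={D} → run D
t=13: (idle)

context switches = 3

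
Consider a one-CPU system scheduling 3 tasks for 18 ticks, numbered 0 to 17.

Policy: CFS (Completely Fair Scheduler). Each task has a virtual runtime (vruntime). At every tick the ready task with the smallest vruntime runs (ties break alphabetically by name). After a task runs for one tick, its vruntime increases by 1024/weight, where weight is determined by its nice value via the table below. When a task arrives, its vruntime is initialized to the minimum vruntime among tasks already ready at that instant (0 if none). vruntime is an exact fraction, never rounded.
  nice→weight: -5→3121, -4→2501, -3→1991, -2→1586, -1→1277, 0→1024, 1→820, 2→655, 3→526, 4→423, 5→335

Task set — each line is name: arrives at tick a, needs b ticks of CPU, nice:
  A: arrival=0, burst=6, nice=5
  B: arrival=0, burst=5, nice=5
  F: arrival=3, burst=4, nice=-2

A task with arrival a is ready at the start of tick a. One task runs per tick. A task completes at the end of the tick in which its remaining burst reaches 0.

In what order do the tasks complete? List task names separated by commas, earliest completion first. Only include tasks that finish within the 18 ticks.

completion order = F, B, A

t=0: vr[A=0 B=0] → run A
t=1: vr[A=1024/335 B=0] → run B
t=2: vr[A=1024/335 B=1024/335] → run A
t=3: vr[A=2048/335 B=1024/335 F=1024/335] → run B
t=4: vr[A=2048/335 B=2048/335 F=1024/335] → run F
t=5: vr[A=2048/335 B=2048/335 F=983552/265655] → run F
t=6: vr[A=2048/335 B=2048/335 F=1155072/265655] → run F
t=7: vr[A=2048/335 B=2048/335 F=1326592/265655] → run F
t=8: vr[A=2048/335 B=2048/335] → run A
t=9: vr[A=3072/335 B=2048/335] → run B
t=10: vr[A=3072/335 B=3072/335] → run A
t=11: vr[A=4096/335 B=3072/335] → run B
t=12: vr[A=4096/335 B=4096/335] → run A
t=13: vr[A=1024/67 B=4096/335] → run B
t=14: vr[A=1024/67] → run A
t=15: (idle)
t=16: (idle)
t=17: (idle)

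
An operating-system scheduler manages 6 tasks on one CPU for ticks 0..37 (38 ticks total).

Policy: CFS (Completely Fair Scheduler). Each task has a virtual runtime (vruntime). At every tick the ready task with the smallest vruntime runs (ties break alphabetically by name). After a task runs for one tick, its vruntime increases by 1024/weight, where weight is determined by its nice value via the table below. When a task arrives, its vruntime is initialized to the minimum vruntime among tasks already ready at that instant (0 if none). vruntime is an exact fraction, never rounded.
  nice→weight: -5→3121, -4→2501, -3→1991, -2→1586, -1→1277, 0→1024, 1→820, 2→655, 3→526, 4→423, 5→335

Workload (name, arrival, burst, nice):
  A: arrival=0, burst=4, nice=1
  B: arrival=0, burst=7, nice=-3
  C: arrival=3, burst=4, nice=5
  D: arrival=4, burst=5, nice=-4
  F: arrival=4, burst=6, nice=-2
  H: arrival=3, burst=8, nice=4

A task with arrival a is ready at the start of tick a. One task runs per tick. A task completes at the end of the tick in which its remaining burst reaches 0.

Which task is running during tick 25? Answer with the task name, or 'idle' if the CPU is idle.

running at tick 25 = F

t=0: vr[A=0 B=0] → run A
t=1: vr[A=256/205 B=0] → run B
t=2: vr[A=256/205 B=1024/1991] → run B
t=3: vr[A=256/205 B=2048/1991 C=2048/1991 H=2048/1991] → run B
t=4: vr[A=256/205 B=3072/1991 C=2048/1991 D=2048/1991 F=2048/1991 H=2048/1991] → run C
t=5: vr[A=256/205 B=3072/1991 C=2724864/666985 D=2048/1991 F=2048/1991 H=2048/1991] → run D
t=6: vr[A=256/205 B=3072/1991 C=2724864/666985 D=7160832/4979491 F=2048/1991 H=2048/1991] → run F
t=7: vr[A=256/205 B=3072/1991 C=2724864/666985 D=7160832/4979491 F=2643456/1578863 H=2048/1991] → run H
t=8: vr[A=256/205 B=3072/1991 C=2724864/666985 D=7160832/4979491 F=2643456/1578863 H=2905088/842193] → run A
t=9: vr[A=512/205 B=3072/1991 C=2724864/666985 D=7160832/4979491 F=2643456/1578863 H=2905088/842193] → run D
t=10: vr[A=512/205 B=3072/1991 C=2724864/666985 D=9199616/4979491 F=2643456/1578863 H=2905088/842193] → run B
t=11: vr[A=512/205 B=4096/1991 C=2724864/666985 D=9199616/4979491 F=2643456/1578863 H=2905088/842193] → run F
t=12: vr[A=512/205 B=4096/1991 C=2724864/666985 D=9199616/4979491 F=3662848/1578863 H=2905088/842193] → run D
t=13: vr[A=512/205 B=4096/1991 C=2724864/666985 D=11238400/4979491 F=3662848/1578863 H=2905088/842193] → run B
t=14: vr[A=512/205 B=5120/1991 C=2724864/666985 D=11238400/4979491 F=3662848/1578863 H=2905088/842193] → run D
t=15: vr[A=512/205 B=5120/1991 C=2724864/666985 D=13277184/4979491 F=3662848/1578863 H=2905088/842193] → run F
t=16: vr[A=512/205 B=5120/1991 C=2724864/666985 D=13277184/4979491 F=4682240/1578863 H=2905088/842193] → run A
t=17: vr[A=768/205 B=5120/1991 C=2724864/666985 D=13277184/4979491 F=4682240/1578863 H=2905088/842193] → run B
t=18: vr[A=768/205 B=6144/1991 C=2724864/666985 D=13277184/4979491 F=4682240/1578863 H=2905088/842193] → run D
t=19: vr[A=768/205 B=6144/1991 C=2724864/666985 F=4682240/1578863 H=2905088/842193] → run F
t=20: vr[A=768/205 B=6144/1991 C=2724864/666985 F=5701632/1578863 H=2905088/842193] → run B
t=21: vr[A=768/205 C=2724864/666985 F=5701632/1578863 H=2905088/842193] → run H
t=22: vr[A=768/205 C=2724864/666985 F=5701632/1578863 H=4943872/842193] → run F
t=23: vr[A=768/205 C=2724864/666985 F=6721024/1578863 H=4943872/842193] → run A
t=24: vr[C=2724864/666985 F=6721024/1578863 H=4943872/842193] → run C
t=25: vr[C=4763648/666985 F=6721024/1578863 H=4943872/842193] → run F
t=26: vr[C=4763648/666985 H=4943872/842193] → run H
t=27: vr[C=4763648/666985 H=2327552/280731] → run C
t=28: vr[C=6802432/666985 H=2327552/280731] → run H
t=29: vr[C=6802432/666985 H=9021440/842193] → run C
t=30: vr[H=9021440/842193] → run H
t=31: vr[H=11060224/842193] → run H
t=32: vr[H=4366336/280731] → run H
t=33: vr[H=15137792/842193] → run H
t=34: (idle)
t=35: (idle)
t=36: (idle)
t=37: (idle)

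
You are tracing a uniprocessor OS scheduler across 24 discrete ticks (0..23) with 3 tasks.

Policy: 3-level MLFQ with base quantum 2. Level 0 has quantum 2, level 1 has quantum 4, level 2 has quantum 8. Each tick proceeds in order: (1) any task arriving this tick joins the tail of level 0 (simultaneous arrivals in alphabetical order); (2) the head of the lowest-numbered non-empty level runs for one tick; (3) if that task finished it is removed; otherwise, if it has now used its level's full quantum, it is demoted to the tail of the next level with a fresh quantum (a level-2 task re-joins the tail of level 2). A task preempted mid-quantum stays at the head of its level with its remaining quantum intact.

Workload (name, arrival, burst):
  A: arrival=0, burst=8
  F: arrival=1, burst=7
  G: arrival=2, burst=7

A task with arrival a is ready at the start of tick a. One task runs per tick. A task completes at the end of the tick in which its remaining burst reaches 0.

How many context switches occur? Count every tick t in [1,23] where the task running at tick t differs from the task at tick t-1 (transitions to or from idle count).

t=0: L0/L1/L2 = A/-/- → run A
t=1: L0/L1/L2 = AF/-/- → run A
t=2: L0/L1/L2 = FG/A/- → run F
t=3: L0/L1/L2 = FG/A/- → run F
t=4: L0/L1/L2 = G/AF/- → run G
t=5: L0/L1/L2 = G/AF/- → run G
t=6: L0/L1/L2 = -/AFG/- → run A
t=7: L0/L1/L2 = -/AFG/- → run A
t=8: L0/L1/L2 = -/AFG/- → run A
t=9: L0/L1/L2 = -/AFG/- → run A
t=10: L0/L1/L2 = -/FG/A → run F
t=11: L0/L1/L2 = -/FG/A → run F
t=12: L0/L1/L2 = -/FG/A → run F
t=13: L0/L1/L2 = -/FG/A → run F
t=14: L0/L1/L2 = -/G/AF → run G
t=15: L0/L1/L2 = -/G/AF → run G
t=16: L0/L1/L2 = -/G/AF → run G
t=17: L0/L1/L2 = -/G/AF → run G
t=18: L0/L1/L2 = -/-/AFG → run A
t=19: L0/L1/L2 = -/-/AFG → run A
t=20: L0/L1/L2 = -/-/FG → run F
t=21: L0/L1/L2 = -/-/G → run G
t=22: (idle)
t=23: (idle)

context switches = 9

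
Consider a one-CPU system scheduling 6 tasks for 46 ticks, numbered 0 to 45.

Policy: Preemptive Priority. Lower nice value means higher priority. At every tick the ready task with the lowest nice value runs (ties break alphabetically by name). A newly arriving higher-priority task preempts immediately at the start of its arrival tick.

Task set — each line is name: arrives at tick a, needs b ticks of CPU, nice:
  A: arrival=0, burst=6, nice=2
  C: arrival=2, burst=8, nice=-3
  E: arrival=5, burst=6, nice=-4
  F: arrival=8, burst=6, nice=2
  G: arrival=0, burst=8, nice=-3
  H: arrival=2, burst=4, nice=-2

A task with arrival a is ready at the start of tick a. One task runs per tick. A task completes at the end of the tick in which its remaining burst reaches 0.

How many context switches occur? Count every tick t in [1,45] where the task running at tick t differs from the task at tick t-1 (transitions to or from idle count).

context switches = 8

t=0: ready={A,G} → run G
t=1: ready={A,G} → run G
t=2: ready={A,C,G,H} → run C
t=3: ready={A,C,G,H} → run C
t=4: ready={A,C,G,H} → run C
t=5: ready={A,C,E,G,H} → run E
t=6: ready={A,C,E,G,H} → run E
t=7: ready={A,C,E,G,H} → run E
t=8: ready={A,C,E,F,G,H} → run E
t=9: ready={A,C,E,F,G,H} → run E
t=10: ready={A,C,E,F,G,H} → run E
t=11: ready={A,C,F,G,H} → run C
t=12: ready={A,C,F,G,H} → run C
t=13: ready={A,C,F,G,H} → run C
t=14: ready={A,C,F,G,H} → run C
t=15: ready={A,C,F,G,H} → run C
t=16: ready={A,F,G,H} → run G
t=17: ready={A,F,G,H} → run G
t=18: ready={A,F,G,H} → run G
t=19: ready={A,F,G,H} → run G
t=20: ready={A,F,G,H} → run G
t=21: ready={A,F,G,H} → run G
t=22: ready={A,F,H} → run H
t=23: ready={A,F,H} → run H
t=24: ready={A,F,H} → run H
t=25: ready={A,F,H} → run H
t=26: ready={A,F} → run A
t=27: ready={A,F} → run A
t=28: ready={A,F} → run A
t=29: ready={A,F} → run A
t=30: ready={A,F} → run A
t=31: ready={A,F} → run A
t=32: ready={F} → run F
t=33: ready={F} → run F
t=34: ready={F} → run F
t=35: ready={F} → run F
t=36: ready={F} → run F
t=37: ready={F} → run F
t=38: (idle)
t=39: (idle)
t=40: (idle)
t=41: (idle)
t=42: (idle)
t=43: (idle)
t=44: (idle)
t=45: (idle)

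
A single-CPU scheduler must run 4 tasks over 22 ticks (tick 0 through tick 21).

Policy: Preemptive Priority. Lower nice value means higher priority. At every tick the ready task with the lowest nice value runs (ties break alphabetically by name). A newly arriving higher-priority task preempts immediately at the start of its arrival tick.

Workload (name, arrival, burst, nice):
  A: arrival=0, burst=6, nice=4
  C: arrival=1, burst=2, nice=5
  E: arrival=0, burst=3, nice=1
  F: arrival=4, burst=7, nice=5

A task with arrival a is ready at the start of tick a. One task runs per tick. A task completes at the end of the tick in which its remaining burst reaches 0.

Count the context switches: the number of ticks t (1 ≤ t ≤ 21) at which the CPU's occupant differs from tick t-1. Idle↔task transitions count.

context switches = 4

t=0: ready={A,E} → run E
t=1: ready={A,C,E} → run E
t=2: ready={A,C,E} → run E
t=3: ready={A,C} → run A
t=4: ready={A,C,F} → run A
t=5: ready={A,C,F} → run A
t=6: ready={A,C,F} → run A
t=7: ready={A,C,F} → run A
t=8: ready={A,C,F} → run A
t=9: ready={C,F} → run C
t=10: ready={C,F} → run C
t=11: ready={F} → run F
t=12: ready={F} → run F
t=13: ready={F} → run F
t=14: ready={F} → run F
t=15: ready={F} → run F
t=16: ready={F} → run F
t=17: ready={F} → run F
t=18: (idle)
t=19: (idle)
t=20: (idle)
t=21: (idle)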